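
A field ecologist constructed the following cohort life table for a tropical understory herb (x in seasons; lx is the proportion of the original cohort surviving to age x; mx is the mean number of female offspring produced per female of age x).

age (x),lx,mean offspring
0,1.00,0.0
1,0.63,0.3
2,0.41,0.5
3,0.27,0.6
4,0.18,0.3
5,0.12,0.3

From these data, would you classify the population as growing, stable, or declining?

R0 = Σ lx·mx = 0 + 0.189 + 0.205 + 0.162 + 0.054 + 0.036 = 0.646
R0 < 1, so the population is declining.

declining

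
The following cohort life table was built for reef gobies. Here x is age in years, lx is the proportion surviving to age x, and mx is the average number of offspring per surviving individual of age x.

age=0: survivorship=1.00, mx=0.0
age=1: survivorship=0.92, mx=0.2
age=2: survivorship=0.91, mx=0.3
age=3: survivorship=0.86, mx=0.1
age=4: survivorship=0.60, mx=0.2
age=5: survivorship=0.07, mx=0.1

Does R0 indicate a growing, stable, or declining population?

declining

R0 = Σ lx·mx = 0 + 0.184 + 0.273 + 0.086 + 0.12 + 0.007 = 0.67
R0 < 1, so the population is declining.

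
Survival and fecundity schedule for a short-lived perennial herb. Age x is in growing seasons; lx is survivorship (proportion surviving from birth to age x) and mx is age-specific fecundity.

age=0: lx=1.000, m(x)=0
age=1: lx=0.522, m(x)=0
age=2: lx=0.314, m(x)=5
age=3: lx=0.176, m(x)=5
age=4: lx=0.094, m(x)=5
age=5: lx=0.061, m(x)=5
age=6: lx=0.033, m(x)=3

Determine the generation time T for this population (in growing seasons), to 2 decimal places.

lx·mx: 0, 0, 1.57, 0.88, 0.47, 0.305, 0.099 → R0 = 3.324
x·lx·mx: 0, 0, 3.14, 2.64, 1.88, 1.525, 0.594 → Σ = 9.779
T = 9.779 / 3.324 = 2.941937… → 2.94

2.94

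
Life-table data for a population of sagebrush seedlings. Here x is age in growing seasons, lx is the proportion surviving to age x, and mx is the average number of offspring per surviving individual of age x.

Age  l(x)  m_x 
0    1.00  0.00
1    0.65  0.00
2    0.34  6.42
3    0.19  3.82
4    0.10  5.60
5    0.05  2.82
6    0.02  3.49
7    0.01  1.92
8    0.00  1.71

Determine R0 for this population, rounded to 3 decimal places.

3.699

lx·mx by age: 0, 0, 2.1828, 0.7258, 0.56, 0.141, 0.0698, 0.0192, 0
R0 = Σ lx·mx = 3.6986 → 3.699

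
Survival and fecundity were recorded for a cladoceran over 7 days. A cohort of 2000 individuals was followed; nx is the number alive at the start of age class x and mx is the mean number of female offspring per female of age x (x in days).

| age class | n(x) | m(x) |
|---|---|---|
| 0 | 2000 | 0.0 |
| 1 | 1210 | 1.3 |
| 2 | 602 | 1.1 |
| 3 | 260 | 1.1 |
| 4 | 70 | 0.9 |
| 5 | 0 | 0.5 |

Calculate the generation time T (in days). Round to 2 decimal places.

lx = nx/n0 = nx/2000: 1, 0.605, 0.301, 0.13, 0.035, 0
lx·mx: 0, 0.7865, 0.3311, 0.143, 0.0315, 0 → R0 = 1.2921
x·lx·mx: 0, 0.7865, 0.6622, 0.429, 0.126, 0 → Σ = 2.0037
T = 2.0037 / 1.2921 = 1.550731… → 1.55

1.55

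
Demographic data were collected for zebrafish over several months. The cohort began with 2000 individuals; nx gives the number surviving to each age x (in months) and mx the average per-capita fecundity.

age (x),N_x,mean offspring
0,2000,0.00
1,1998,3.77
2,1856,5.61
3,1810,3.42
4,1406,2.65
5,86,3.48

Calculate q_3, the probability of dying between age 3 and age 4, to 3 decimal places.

0.223

lx = nx/n0 = nx/2000: 1, 0.999, 0.928, 0.905, 0.703, 0.043
q_3 = (l_3 − l_4) / l_3 = (0.905 − 0.703) / 0.905
     = 0.202 / 0.905 = 0.223204… → 0.223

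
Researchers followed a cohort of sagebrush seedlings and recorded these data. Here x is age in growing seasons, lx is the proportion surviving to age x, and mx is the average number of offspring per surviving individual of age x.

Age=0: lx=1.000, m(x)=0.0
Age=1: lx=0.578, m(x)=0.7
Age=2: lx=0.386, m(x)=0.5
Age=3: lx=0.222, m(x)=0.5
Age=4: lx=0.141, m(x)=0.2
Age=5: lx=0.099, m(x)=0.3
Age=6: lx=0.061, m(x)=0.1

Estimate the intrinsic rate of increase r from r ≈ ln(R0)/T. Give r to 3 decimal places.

R0 = Σ lx·mx = 0 + 0.4046 + 0.193 + 0.111 + 0.0282 + 0.0297 + 0.0061 = 0.7726
Σ x·lx·mx = 1.4215; T = 1.4215/0.7726 = 1.83989…
r ≈ ln(R0)/T = ln(0.7726)/1.83989… = -0.14022… → -0.140

-0.140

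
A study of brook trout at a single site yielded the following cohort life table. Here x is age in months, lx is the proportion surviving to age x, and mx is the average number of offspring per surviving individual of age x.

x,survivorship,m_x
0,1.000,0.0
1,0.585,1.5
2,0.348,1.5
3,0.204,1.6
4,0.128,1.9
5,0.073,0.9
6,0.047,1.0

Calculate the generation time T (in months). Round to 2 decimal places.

lx·mx: 0, 0.8775, 0.522, 0.3264, 0.2432, 0.0657, 0.047 → R0 = 2.0818
x·lx·mx: 0, 0.8775, 1.044, 0.9792, 0.9728, 0.3285, 0.282 → Σ = 4.484
T = 4.484 / 2.0818 = 2.153905… → 2.15

2.15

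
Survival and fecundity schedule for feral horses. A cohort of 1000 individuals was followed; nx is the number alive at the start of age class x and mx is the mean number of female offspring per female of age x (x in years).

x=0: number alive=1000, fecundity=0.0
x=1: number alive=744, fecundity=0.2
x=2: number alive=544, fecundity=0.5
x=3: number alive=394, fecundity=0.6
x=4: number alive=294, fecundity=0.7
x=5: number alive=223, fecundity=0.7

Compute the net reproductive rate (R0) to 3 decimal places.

lx = nx/n0 = nx/1000: 1, 0.744, 0.544, 0.394, 0.294, 0.223
lx·mx by age: 0, 0.1488, 0.272, 0.2364, 0.2058, 0.1561
R0 = Σ lx·mx = 1.0191 → 1.019

1.019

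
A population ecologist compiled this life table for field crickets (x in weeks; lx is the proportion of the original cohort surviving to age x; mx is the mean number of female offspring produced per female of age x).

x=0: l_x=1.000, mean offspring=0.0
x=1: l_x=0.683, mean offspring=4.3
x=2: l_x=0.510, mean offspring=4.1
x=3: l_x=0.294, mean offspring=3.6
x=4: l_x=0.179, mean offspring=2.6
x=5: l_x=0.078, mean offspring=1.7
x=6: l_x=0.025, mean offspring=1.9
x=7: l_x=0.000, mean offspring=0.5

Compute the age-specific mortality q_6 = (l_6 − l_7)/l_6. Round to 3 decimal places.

q_6 = (l_6 − l_7) / l_6 = (0.025 − 0) / 0.025
     = 0.025 / 0.025 = 1 → 1.000

1.000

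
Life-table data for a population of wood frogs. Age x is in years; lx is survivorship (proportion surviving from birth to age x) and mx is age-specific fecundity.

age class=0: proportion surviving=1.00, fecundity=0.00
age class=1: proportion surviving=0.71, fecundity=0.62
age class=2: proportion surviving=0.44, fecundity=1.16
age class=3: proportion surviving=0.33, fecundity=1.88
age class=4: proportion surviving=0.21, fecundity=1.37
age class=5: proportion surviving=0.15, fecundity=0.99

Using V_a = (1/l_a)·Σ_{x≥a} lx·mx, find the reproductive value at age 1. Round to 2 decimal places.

lx·mx for x ≥ 1: 0.4402, 0.5104, 0.6204, 0.2877, 0.1485 → sum = 2.0072
V_1 = 2.0072 / l_1 = 2.0072 / 0.71 = 2.827042… → 2.83

2.83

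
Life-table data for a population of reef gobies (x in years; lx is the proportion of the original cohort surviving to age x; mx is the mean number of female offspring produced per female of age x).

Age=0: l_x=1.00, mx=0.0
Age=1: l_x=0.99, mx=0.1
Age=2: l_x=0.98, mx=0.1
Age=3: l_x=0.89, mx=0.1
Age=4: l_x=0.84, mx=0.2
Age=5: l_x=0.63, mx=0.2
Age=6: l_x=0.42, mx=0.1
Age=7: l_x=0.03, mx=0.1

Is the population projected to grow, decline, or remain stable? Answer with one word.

declining

R0 = Σ lx·mx = 0 + 0.099 + 0.098 + 0.089 + 0.168 + 0.126 + 0.042 + 0.003 = 0.625
R0 < 1, so the population is declining.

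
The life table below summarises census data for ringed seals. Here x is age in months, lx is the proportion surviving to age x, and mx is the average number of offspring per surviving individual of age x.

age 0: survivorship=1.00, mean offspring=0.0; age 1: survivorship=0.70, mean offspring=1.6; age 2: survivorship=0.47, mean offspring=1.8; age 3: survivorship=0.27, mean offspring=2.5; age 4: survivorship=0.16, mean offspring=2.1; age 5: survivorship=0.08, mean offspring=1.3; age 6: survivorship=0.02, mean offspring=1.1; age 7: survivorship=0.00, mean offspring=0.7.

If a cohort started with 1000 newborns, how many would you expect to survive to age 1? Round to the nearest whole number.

700

Expected survivors = N0 · l_1 = 1000 × 0.70 = 700 → 700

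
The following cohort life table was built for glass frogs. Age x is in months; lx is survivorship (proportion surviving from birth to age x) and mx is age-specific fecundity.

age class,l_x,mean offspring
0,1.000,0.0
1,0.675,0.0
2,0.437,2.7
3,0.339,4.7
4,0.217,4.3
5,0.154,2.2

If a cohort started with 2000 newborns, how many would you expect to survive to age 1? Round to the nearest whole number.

1350

Expected survivors = N0 · l_1 = 2000 × 0.675 = 1350 → 1350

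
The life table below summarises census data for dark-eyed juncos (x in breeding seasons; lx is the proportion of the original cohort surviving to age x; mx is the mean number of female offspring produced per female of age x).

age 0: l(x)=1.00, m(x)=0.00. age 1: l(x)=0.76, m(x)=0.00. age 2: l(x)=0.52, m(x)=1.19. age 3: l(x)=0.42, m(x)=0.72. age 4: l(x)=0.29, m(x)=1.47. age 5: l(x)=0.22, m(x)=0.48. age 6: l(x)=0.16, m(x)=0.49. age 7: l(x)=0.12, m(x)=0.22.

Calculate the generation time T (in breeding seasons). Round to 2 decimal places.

3.23

lx·mx: 0, 0, 0.6188, 0.3024, 0.4263, 0.1056, 0.0784, 0.0264 → R0 = 1.5579
x·lx·mx: 0, 0, 1.2376, 0.9072, 1.7052, 0.528, 0.4704, 0.1848 → Σ = 5.0332
T = 5.0332 / 1.5579 = 3.230759… → 3.23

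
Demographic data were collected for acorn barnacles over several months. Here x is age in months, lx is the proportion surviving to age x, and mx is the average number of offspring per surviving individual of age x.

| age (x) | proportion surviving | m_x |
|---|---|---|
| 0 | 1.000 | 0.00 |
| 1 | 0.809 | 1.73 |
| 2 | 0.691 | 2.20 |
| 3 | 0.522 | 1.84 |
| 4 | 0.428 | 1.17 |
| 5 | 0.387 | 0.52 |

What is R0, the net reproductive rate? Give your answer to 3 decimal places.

4.582

lx·mx by age: 0, 1.39957, 1.5202, 0.96048, 0.50076, 0.20124
R0 = Σ lx·mx = 4.58225 → 4.582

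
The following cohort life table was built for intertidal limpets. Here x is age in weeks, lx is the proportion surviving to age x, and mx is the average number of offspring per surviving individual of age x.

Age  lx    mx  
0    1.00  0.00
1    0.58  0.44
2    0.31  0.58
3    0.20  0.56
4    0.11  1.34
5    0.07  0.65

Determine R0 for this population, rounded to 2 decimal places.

lx·mx by age: 0, 0.2552, 0.1798, 0.112, 0.1474, 0.0455
R0 = Σ lx·mx = 0.7399 → 0.74

0.74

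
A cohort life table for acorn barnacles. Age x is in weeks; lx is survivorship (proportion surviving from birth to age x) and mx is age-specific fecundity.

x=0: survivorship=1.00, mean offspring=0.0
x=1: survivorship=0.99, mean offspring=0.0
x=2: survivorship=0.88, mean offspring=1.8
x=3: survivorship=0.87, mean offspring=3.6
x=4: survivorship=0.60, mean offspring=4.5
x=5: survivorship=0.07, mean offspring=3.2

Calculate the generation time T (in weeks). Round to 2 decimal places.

3.20

lx·mx: 0, 0, 1.584, 3.132, 2.7, 0.224 → R0 = 7.64
x·lx·mx: 0, 0, 3.168, 9.396, 10.8, 1.12 → Σ = 24.484
T = 24.484 / 7.64 = 3.204712… → 3.20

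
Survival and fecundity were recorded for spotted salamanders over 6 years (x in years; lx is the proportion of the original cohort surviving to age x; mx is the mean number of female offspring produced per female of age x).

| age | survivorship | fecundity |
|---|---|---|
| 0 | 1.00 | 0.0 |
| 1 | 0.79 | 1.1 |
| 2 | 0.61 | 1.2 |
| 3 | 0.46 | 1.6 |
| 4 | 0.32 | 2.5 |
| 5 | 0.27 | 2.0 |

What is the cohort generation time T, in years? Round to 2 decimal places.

2.84

lx·mx: 0, 0.869, 0.732, 0.736, 0.8, 0.54 → R0 = 3.677
x·lx·mx: 0, 0.869, 1.464, 2.208, 3.2, 2.7 → Σ = 10.441
T = 10.441 / 3.677 = 2.839543… → 2.84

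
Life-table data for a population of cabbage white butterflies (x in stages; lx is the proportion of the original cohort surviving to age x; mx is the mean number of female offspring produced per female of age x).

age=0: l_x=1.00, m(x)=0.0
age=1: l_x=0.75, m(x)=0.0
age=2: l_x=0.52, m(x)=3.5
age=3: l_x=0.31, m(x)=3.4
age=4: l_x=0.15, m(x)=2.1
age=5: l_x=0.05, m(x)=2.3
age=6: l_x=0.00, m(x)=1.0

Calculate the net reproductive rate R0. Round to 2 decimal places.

3.30

lx·mx by age: 0, 0, 1.82, 1.054, 0.315, 0.115, 0
R0 = Σ lx·mx = 3.304 → 3.30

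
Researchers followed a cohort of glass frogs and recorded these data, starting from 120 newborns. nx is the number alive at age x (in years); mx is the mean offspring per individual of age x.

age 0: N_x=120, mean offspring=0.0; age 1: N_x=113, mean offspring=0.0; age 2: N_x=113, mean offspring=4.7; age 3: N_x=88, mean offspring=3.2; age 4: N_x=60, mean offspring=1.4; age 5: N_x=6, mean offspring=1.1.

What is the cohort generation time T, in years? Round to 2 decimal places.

2.52

lx = nx/n0 = nx/120: 1, 0.94167…, 0.94167…, 0.73333…, 0.5, 0.05
lx·mx: 0, 0, 4.425833…, 2.346667…, 0.7, 0.055 → R0 = 7.5275…
x·lx·mx: 0, 0, 8.851667…, 7.04…, 2.8, 0.275 → Σ = 18.966667…
T = 18.966667… / 7.5275… = 2.51965… → 2.52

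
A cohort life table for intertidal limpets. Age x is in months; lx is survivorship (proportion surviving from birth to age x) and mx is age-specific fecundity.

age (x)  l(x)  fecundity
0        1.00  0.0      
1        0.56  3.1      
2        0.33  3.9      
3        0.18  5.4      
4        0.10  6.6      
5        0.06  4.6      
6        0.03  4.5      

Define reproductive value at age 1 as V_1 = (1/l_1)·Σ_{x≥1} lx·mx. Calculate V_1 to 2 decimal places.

lx·mx for x ≥ 1: 1.736, 1.287, 0.972, 0.66, 0.276, 0.135 → sum = 5.066
V_1 = 5.066 / l_1 = 5.066 / 0.56 = 9.046429… → 9.05

9.05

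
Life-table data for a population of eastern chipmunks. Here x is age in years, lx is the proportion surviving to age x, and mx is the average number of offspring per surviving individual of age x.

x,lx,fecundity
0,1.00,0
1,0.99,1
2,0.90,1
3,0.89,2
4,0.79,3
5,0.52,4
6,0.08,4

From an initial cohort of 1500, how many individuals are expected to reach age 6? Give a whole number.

120

Expected survivors = N0 · l_6 = 1500 × 0.08 = 120 → 120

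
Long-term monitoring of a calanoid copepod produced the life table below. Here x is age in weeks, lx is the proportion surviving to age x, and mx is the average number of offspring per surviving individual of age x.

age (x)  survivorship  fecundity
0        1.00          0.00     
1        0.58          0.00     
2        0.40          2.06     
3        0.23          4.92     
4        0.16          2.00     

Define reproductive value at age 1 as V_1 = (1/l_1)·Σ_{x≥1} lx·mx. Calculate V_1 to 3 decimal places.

3.923

lx·mx for x ≥ 1: 0, 0.824, 1.1316, 0.32 → sum = 2.2756
V_1 = 2.2756 / l_1 = 2.2756 / 0.58 = 3.923448… → 3.923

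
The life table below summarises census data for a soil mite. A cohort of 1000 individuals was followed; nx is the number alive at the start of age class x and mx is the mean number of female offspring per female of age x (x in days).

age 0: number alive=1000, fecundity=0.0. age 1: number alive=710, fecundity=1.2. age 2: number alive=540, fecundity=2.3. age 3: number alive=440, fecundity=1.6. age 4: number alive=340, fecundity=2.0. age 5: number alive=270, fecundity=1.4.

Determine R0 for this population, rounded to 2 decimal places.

lx = nx/n0 = nx/1000: 1, 0.71, 0.54, 0.44, 0.34, 0.27
lx·mx by age: 0, 0.852, 1.242, 0.704, 0.68, 0.378
R0 = Σ lx·mx = 3.856 → 3.86

3.86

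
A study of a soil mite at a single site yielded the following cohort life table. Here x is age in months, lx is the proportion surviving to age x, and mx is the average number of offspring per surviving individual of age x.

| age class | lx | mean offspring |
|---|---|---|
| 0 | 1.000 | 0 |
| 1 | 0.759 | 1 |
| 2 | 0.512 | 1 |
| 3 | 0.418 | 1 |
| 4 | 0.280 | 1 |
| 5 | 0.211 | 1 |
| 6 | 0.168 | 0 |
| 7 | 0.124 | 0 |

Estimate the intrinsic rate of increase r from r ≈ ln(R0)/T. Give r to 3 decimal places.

R0 = Σ lx·mx = 0 + 0.759 + 0.512 + 0.418 + 0.28 + 0.211 + 0 + 0 = 2.18
Σ x·lx·mx = 5.212; T = 5.212/2.18 = 2.39083…
r ≈ ln(R0)/T = ln(2.18)/2.39083… = 0.32596… → 0.326

0.326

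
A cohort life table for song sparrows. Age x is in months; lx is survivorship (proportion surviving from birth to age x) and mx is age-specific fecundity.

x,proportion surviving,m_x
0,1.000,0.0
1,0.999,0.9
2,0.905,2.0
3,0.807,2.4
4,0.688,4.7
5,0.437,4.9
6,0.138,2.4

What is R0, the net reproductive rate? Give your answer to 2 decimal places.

lx·mx by age: 0, 0.8991, 1.81, 1.9368, 3.2336, 2.1413, 0.3312
R0 = Σ lx·mx = 10.352 → 10.35

10.35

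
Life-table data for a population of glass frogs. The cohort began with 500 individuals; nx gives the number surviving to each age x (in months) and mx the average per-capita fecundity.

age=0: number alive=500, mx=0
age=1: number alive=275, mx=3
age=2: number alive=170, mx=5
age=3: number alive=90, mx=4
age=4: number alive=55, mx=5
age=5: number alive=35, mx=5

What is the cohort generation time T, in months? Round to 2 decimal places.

2.25

lx = nx/n0 = nx/500: 1, 0.55, 0.34, 0.18, 0.11, 0.07
lx·mx: 0, 1.65, 1.7, 0.72, 0.55, 0.35 → R0 = 4.97
x·lx·mx: 0, 1.65, 3.4, 2.16, 2.2, 1.75 → Σ = 11.16
T = 11.16 / 4.97 = 2.245473… → 2.25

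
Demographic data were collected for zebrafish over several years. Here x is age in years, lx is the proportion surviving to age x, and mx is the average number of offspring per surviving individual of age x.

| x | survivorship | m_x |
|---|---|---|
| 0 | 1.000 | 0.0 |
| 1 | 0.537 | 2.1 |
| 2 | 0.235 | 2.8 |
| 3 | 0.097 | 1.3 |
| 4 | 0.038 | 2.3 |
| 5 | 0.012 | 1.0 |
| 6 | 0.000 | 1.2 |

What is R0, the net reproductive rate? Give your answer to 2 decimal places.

lx·mx by age: 0, 1.1277, 0.658, 0.1261, 0.0874, 0.012, 0
R0 = Σ lx·mx = 2.0112 → 2.01

2.01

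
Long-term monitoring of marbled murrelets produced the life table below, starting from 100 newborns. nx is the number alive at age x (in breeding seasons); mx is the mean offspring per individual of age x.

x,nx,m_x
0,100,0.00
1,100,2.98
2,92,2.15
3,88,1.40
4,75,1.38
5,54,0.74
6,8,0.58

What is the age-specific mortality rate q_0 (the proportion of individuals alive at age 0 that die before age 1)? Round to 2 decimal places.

0.00

lx = nx/n0 = nx/100: 1, 1, 0.92, 0.88, 0.75, 0.54, 0.08
q_0 = (l_0 − l_1) / l_0 = (1 − 1) / 1
     = 0 / 1 = 0 → 0.00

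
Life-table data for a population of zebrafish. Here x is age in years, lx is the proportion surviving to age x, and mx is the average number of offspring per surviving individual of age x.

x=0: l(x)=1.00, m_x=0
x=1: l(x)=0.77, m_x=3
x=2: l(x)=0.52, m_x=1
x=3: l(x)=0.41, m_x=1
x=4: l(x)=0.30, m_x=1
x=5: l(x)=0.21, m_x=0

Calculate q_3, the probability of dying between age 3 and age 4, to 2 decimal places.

0.27

q_3 = (l_3 − l_4) / l_3 = (0.41 − 0.3) / 0.41
     = 0.11 / 0.41 = 0.268293… → 0.27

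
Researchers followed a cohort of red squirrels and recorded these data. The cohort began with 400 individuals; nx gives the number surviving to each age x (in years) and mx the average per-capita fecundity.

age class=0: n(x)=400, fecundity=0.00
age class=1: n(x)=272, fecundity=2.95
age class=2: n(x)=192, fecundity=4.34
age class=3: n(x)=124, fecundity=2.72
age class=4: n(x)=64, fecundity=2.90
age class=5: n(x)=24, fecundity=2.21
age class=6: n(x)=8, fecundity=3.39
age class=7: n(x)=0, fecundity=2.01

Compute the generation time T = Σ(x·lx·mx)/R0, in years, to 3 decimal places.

lx = nx/n0 = nx/400: 1, 0.68, 0.48, 0.31, 0.16, 0.06, 0.02, 0
lx·mx: 0, 2.006, 2.0832, 0.8432, 0.464, 0.1326, 0.0678, 0 → R0 = 5.5968
x·lx·mx: 0, 2.006, 4.1664, 2.5296, 1.856, 0.663, 0.4068, 0 → Σ = 11.6278
T = 11.6278 / 5.5968 = 2.07758… → 2.078

2.078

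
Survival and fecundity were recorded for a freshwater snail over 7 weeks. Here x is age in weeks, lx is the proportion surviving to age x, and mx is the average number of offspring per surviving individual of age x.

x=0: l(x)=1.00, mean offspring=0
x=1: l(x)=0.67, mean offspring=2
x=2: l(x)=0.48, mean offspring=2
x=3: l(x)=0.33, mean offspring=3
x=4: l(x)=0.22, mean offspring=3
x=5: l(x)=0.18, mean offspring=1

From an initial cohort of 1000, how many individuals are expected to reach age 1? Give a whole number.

Expected survivors = N0 · l_1 = 1000 × 0.67 = 670 → 670

670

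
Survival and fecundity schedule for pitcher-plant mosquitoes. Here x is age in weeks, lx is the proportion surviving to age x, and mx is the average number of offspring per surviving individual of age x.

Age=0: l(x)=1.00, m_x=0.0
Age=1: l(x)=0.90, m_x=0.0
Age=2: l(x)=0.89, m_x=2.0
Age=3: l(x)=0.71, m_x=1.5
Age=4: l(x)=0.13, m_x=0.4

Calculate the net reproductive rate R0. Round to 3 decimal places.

lx·mx by age: 0, 0, 1.78, 1.065, 0.052
R0 = Σ lx·mx = 2.897 → 2.897

2.897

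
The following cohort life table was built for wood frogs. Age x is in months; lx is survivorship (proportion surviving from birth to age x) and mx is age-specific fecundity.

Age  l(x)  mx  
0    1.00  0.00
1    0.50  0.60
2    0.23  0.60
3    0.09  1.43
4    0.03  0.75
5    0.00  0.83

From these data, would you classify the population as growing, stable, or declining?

R0 = Σ lx·mx = 0 + 0.3 + 0.138 + 0.1287 + 0.0225 + 0 = 0.5892
R0 < 1, so the population is declining.

declining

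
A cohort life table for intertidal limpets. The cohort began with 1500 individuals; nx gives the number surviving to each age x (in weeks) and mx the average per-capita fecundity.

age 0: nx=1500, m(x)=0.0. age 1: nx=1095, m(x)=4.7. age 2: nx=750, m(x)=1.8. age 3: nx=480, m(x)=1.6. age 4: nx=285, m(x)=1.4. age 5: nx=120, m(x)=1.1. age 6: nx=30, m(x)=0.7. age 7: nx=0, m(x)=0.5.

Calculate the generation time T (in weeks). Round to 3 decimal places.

1.603

lx = nx/n0 = nx/1500: 1, 0.73, 0.5, 0.32, 0.19, 0.08, 0.02, 0
lx·mx: 0, 3.431, 0.9, 0.512, 0.266, 0.088, 0.014, 0 → R0 = 5.211
x·lx·mx: 0, 3.431, 1.8, 1.536, 1.064, 0.44, 0.084, 0 → Σ = 8.355
T = 8.355 / 5.211 = 1.603339… → 1.603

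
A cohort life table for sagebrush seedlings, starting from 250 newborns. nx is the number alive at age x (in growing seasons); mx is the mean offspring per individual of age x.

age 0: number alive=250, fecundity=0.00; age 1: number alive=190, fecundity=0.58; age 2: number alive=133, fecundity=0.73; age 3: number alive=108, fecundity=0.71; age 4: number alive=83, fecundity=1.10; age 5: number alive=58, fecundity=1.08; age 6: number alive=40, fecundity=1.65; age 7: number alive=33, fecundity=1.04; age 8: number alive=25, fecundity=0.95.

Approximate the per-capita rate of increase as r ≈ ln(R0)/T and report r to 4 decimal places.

0.2232

lx = nx/n0 = nx/250: 1, 0.76, 0.532, 0.432, 0.332, 0.232, 0.16, 0.132, 0.1
R0 = Σ lx·mx = 0 + 0.4408 + 0.38836 + 0.30672 + 0.3652 + 0.25056 + 0.264 + 0.13728 + 0.095 = 2.24792
Σ x·lx·mx = 8.15624; T = 8.15624/2.24792 = 3.62835…
r ≈ ln(R0)/T = ln(2.24792)/3.62835… = 0.223243… → 0.2232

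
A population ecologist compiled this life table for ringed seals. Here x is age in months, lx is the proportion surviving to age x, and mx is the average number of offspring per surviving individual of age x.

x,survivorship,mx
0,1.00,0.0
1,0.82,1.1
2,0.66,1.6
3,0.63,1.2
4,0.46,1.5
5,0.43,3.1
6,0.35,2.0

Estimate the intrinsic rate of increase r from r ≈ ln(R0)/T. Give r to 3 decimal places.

0.487

R0 = Σ lx·mx = 0 + 0.902 + 1.056 + 0.756 + 0.69 + 1.333 + 0.7 = 5.437
Σ x·lx·mx = 18.907; T = 18.907/5.437 = 3.47747…
r ≈ ln(R0)/T = ln(5.437)/3.47747… = 0.48691… → 0.487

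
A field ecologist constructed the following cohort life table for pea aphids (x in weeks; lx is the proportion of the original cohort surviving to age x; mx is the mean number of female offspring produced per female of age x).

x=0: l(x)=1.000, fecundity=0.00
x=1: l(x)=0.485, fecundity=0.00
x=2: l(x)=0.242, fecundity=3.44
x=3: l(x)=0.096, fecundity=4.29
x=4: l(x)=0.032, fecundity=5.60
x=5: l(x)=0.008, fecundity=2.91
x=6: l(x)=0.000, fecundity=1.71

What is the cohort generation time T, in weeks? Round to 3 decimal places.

2.581

lx·mx: 0, 0, 0.83248, 0.41184, 0.1792, 0.02328, 0 → R0 = 1.4468
x·lx·mx: 0, 0, 1.66496, 1.23552, 0.7168, 0.1164, 0 → Σ = 3.73368
T = 3.73368 / 1.4468 = 2.580647… → 2.581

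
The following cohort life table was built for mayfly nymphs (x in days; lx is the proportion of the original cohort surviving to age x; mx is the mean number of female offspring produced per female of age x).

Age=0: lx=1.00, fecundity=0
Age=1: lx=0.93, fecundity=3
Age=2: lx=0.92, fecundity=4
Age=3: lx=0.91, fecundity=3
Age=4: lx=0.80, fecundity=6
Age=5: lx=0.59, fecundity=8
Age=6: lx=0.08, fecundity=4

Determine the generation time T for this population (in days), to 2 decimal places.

lx·mx: 0, 2.79, 3.68, 2.73, 4.8, 4.72, 0.32 → R0 = 19.04
x·lx·mx: 0, 2.79, 7.36, 8.19, 19.2, 23.6, 1.92 → Σ = 63.06
T = 63.06 / 19.04 = 3.311975… → 3.31

3.31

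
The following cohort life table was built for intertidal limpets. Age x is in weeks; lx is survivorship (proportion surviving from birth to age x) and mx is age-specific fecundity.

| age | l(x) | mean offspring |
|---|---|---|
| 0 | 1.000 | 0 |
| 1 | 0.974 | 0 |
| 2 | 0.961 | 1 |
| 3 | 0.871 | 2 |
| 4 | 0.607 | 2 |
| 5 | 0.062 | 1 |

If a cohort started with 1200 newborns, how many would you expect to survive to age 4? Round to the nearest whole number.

728

Expected survivors = N0 · l_4 = 1200 × 0.607 = 728.4 → 728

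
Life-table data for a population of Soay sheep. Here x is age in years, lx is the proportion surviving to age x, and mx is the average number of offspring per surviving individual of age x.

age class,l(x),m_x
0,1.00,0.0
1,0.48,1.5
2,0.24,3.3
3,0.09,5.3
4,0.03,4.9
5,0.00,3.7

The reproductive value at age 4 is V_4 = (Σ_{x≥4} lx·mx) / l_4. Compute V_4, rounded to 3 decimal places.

4.900

lx·mx for x ≥ 4: 0.147, 0 → sum = 0.147
V_4 = 0.147 / l_4 = 0.147 / 0.03 = 4.9 → 4.900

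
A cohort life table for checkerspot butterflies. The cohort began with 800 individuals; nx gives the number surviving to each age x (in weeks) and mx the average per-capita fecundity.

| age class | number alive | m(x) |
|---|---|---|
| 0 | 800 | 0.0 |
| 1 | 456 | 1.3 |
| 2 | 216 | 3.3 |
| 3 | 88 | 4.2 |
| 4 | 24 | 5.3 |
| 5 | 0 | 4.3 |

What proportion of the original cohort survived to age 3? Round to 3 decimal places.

l_3 = n_3/n_0 = 88/800 = 0.11 → 0.110

0.110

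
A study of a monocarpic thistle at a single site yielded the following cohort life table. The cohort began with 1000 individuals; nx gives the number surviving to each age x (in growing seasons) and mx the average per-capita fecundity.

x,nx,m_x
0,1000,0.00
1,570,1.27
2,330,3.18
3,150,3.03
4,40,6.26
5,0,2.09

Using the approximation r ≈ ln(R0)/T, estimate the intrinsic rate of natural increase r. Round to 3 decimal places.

0.434

lx = nx/n0 = nx/1000: 1, 0.57, 0.33, 0.15, 0.04, 0
R0 = Σ lx·mx = 0 + 0.7239 + 1.0494 + 0.4545 + 0.2504 + 0 = 2.4782
Σ x·lx·mx = 5.1878; T = 5.1878/2.4782 = 2.09337…
r ≈ ln(R0)/T = ln(2.4782)/2.09337… = 0.43353… → 0.434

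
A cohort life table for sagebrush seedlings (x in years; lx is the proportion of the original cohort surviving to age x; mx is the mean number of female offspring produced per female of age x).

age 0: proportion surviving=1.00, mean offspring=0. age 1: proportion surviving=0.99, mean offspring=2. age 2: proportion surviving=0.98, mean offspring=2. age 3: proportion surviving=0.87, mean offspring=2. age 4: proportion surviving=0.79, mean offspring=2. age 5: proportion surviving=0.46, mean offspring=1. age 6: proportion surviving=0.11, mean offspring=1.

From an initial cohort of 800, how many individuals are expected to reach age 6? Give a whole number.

Expected survivors = N0 · l_6 = 800 × 0.11 = 88 → 88

88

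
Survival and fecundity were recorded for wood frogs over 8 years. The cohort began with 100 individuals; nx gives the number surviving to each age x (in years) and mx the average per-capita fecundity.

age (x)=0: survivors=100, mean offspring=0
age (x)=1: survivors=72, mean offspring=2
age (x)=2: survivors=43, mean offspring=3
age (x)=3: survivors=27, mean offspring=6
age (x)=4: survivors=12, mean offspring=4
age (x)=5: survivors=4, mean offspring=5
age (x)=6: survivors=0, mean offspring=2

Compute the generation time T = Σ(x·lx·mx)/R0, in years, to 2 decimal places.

lx = nx/n0 = nx/100: 1, 0.72, 0.43, 0.27, 0.12, 0.04, 0
lx·mx: 0, 1.44, 1.29, 1.62, 0.48, 0.2, 0 → R0 = 5.03
x·lx·mx: 0, 1.44, 2.58, 4.86, 1.92, 1, 0 → Σ = 11.8
T = 11.8 / 5.03 = 2.345924… → 2.35

2.35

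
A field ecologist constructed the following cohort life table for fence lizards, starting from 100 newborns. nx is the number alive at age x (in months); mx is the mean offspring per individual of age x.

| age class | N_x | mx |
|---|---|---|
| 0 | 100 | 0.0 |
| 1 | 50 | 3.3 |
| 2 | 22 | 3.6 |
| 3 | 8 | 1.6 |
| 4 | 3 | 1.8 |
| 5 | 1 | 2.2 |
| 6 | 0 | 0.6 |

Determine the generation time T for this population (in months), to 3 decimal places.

1.491

lx = nx/n0 = nx/100: 1, 0.5, 0.22, 0.08, 0.03, 0.01, 0
lx·mx: 0, 1.65, 0.792, 0.128, 0.054, 0.022, 0 → R0 = 2.646
x·lx·mx: 0, 1.65, 1.584, 0.384, 0.216, 0.11, 0 → Σ = 3.944
T = 3.944 / 2.646 = 1.490552… → 1.491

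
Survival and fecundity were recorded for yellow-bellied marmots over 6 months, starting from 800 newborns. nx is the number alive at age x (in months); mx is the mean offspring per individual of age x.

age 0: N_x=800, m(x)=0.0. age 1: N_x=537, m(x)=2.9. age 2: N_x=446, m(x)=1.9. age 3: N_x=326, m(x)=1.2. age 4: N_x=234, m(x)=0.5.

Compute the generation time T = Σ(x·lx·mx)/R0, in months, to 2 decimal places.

lx = nx/n0 = nx/800: 1, 0.67125, 0.5575, 0.4075, 0.2925
lx·mx: 0, 1.946625, 1.05925, 0.489, 0.14625 → R0 = 3.641125
x·lx·mx: 0, 1.946625, 2.1185, 1.467, 0.585 → Σ = 6.117125
T = 6.117125 / 3.641125 = 1.68001… → 1.68

1.68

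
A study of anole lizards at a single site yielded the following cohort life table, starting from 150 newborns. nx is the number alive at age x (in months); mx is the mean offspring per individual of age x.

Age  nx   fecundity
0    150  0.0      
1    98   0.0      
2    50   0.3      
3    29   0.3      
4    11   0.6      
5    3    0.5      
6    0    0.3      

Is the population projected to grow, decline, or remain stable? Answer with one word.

lx = nx/n0 = nx/150: 1, 0.65333…, 0.33333…, 0.19333…, 0.07333…, 0.02, 0
R0 = Σ lx·mx = 0 + 0 + 0.1… + 0.058… + 0.044… + 0.01 + 0 = 0.212…
R0 < 1, so the population is declining.

declining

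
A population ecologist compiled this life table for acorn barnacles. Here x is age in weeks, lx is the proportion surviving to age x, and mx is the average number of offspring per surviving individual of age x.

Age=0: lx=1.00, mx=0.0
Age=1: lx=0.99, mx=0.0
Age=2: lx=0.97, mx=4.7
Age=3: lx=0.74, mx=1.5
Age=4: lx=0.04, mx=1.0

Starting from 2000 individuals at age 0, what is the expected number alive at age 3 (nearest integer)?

1480

Expected survivors = N0 · l_3 = 2000 × 0.74 = 1480 → 1480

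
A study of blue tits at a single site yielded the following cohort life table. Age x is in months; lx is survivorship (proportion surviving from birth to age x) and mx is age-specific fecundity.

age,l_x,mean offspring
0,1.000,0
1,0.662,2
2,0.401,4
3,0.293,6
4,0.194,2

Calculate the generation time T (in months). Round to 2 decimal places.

2.24

lx·mx: 0, 1.324, 1.604, 1.758, 0.388 → R0 = 5.074
x·lx·mx: 0, 1.324, 3.208, 5.274, 1.552 → Σ = 11.358
T = 11.358 / 5.074 = 2.238471… → 2.24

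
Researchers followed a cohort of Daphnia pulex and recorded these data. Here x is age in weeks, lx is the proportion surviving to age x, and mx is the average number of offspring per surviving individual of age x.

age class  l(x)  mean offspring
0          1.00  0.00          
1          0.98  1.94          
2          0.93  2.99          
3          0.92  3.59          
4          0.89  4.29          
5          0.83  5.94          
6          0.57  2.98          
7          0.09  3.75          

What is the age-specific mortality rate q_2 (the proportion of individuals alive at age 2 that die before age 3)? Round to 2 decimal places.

0.01

q_2 = (l_2 − l_3) / l_2 = (0.93 − 0.92) / 0.93
     = 0.01 / 0.93 = 0.010753… → 0.01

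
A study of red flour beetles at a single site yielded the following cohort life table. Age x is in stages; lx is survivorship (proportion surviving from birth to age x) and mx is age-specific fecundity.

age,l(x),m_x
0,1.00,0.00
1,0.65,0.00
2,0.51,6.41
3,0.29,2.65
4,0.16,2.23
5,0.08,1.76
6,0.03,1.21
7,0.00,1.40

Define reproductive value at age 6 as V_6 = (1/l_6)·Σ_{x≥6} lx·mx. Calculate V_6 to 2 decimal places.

1.21

lx·mx for x ≥ 6: 0.0363, 0 → sum = 0.0363
V_6 = 0.0363 / l_6 = 0.0363 / 0.03 = 1.21 → 1.21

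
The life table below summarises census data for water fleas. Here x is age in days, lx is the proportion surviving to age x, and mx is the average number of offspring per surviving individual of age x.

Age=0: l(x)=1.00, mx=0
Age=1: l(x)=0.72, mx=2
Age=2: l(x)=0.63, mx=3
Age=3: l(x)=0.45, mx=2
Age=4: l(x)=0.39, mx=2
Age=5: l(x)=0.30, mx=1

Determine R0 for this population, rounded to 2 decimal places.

lx·mx by age: 0, 1.44, 1.89, 0.9, 0.78, 0.3
R0 = Σ lx·mx = 5.31 → 5.31

5.31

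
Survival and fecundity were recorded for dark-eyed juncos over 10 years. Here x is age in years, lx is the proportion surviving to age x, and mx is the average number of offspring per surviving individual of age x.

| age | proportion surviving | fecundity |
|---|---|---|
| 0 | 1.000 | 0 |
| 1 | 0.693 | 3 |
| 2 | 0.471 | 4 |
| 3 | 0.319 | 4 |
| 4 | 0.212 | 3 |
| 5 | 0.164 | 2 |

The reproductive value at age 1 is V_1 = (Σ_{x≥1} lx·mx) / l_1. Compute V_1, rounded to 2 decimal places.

8.95

lx·mx for x ≥ 1: 2.079, 1.884, 1.276, 0.636, 0.328 → sum = 6.203
V_1 = 6.203 / l_1 = 6.203 / 0.693 = 8.950938… → 8.95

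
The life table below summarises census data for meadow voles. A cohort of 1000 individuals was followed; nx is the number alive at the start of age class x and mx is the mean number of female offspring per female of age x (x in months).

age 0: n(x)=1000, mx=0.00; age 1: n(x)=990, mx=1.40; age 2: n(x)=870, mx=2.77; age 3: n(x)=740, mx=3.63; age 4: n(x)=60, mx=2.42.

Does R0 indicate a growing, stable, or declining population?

lx = nx/n0 = nx/1000: 1, 0.99, 0.87, 0.74, 0.06
R0 = Σ lx·mx = 0 + 1.386 + 2.4099 + 2.6862 + 0.1452 = 6.6273
R0 > 1, so the population is growing.

growing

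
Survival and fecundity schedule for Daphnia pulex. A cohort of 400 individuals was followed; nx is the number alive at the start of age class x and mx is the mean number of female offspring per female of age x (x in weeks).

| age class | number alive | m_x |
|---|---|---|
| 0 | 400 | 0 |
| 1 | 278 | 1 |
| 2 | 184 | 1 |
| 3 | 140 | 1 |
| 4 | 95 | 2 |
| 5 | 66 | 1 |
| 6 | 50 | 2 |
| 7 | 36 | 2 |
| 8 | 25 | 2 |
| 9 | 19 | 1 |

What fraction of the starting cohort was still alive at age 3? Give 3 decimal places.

l_3 = n_3/n_0 = 140/400 = 0.35 → 0.350

0.350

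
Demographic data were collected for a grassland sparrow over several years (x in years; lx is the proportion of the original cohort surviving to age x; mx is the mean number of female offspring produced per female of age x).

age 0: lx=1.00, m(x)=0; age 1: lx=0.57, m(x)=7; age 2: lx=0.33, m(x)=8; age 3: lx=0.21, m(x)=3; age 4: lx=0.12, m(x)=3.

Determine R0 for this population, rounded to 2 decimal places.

7.62

lx·mx by age: 0, 3.99, 2.64, 0.63, 0.36
R0 = Σ lx·mx = 7.62 → 7.62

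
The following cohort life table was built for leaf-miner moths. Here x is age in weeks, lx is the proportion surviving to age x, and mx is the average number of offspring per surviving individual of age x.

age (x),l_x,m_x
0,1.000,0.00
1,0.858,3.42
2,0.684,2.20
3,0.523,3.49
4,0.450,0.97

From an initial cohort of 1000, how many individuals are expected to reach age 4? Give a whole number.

450

Expected survivors = N0 · l_4 = 1000 × 0.450 = 450 → 450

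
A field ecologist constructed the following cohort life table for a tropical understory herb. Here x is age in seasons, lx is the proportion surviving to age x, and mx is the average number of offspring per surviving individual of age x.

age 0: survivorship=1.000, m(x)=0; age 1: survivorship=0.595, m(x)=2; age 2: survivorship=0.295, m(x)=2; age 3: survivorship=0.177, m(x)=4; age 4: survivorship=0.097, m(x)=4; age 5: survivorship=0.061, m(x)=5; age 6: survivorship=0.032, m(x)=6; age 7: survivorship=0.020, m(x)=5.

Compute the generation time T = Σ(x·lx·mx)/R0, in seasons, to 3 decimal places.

2.713

lx·mx: 0, 1.19, 0.59, 0.708, 0.388, 0.305, 0.192, 0.1 → R0 = 3.473
x·lx·mx: 0, 1.19, 1.18, 2.124, 1.552, 1.525, 1.152, 0.7 → Σ = 9.423
T = 9.423 / 3.473 = 2.713216… → 2.713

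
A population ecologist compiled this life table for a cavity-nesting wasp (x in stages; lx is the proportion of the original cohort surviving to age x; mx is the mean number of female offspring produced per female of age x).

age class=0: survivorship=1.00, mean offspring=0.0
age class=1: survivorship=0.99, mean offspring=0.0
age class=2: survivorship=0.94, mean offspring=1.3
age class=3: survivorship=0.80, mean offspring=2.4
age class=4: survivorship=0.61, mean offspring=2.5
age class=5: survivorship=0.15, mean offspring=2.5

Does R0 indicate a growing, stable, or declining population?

growing

R0 = Σ lx·mx = 0 + 0 + 1.222 + 1.92 + 1.525 + 0.375 = 5.042
R0 > 1, so the population is growing.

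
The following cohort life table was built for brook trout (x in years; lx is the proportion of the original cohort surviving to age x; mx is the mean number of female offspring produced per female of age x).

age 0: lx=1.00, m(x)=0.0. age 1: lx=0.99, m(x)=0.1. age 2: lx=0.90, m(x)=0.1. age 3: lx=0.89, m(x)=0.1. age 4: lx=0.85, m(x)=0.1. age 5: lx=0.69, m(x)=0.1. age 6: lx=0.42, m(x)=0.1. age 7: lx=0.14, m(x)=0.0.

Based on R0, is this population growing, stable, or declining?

R0 = Σ lx·mx = 0 + 0.099 + 0.09 + 0.089 + 0.085 + 0.069 + 0.042 + 0 = 0.474
R0 < 1, so the population is declining.

declining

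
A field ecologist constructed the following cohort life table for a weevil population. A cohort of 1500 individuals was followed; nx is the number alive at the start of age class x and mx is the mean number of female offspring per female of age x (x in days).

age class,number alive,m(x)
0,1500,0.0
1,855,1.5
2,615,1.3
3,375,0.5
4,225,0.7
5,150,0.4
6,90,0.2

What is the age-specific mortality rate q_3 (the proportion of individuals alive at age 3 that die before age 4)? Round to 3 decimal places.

lx = nx/n0 = nx/1500: 1, 0.57, 0.41, 0.25, 0.15, 0.1, 0.06
q_3 = (l_3 − l_4) / l_3 = (0.25 − 0.15) / 0.25
     = 0.1 / 0.25 = 0.4 → 0.400

0.400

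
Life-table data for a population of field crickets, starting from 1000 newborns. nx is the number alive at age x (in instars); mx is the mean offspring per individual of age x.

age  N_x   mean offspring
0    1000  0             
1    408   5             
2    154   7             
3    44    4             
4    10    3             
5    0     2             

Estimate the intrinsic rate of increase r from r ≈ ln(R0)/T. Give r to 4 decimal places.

0.8243

lx = nx/n0 = nx/1000: 1, 0.408, 0.154, 0.044, 0.01, 0
R0 = Σ lx·mx = 0 + 2.04 + 1.078 + 0.176 + 0.03 + 0 = 3.324
Σ x·lx·mx = 4.844; T = 4.844/3.324 = 1.45728…
r ≈ ln(R0)/T = ln(3.324)/1.45728… = 0.824254… → 0.8243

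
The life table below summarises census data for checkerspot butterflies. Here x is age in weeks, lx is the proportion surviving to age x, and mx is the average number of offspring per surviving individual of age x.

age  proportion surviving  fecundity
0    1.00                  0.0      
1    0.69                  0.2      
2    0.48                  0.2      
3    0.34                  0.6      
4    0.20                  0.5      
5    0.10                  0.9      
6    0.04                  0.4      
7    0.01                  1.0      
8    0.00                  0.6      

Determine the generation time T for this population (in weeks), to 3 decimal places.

lx·mx: 0, 0.138, 0.096, 0.204, 0.1, 0.09, 0.016, 0.01, 0 → R0 = 0.654
x·lx·mx: 0, 0.138, 0.192, 0.612, 0.4, 0.45, 0.096, 0.07, 0 → Σ = 1.958
T = 1.958 / 0.654 = 2.993884… → 2.994

2.994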